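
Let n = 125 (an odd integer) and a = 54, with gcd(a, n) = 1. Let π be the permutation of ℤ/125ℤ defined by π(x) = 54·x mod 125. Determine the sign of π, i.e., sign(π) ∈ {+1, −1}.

Trace 84: π^k(84) = [84, 36, 69, 101, 79, 16, 114] for k=0..6.
π_54 has 7 disjoint cycles with lengths [50, 50, 10, 10, 2, 2, 1] on {0,…,124}.
125 − 7 = 118 transpositions; sign(π) = (−1)^118 = +1.
Via Zolotarev, sign(π_{54}) = (54|125) = +1.

+1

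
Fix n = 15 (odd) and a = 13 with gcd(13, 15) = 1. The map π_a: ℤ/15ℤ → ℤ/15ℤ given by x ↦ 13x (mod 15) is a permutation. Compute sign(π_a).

Start at x=1: 1 → 13 → 4 → 7 → 1 (one orbit).
6 cycles of lengths [4, 4, 4, 1, 1, 1].
6 cycles on 15: each ℓ→(−1)^(ℓ−1), product (−1)^9 = -1.

-1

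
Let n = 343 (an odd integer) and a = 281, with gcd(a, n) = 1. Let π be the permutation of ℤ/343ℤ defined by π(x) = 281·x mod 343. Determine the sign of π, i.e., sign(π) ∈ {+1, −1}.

Trace 78: π^k(78) = [78, 309, 50, 330, 120, 106, 288] for k=0..6.
The orbit structure of x ↦ 281x mod 343: 19 orbits of sizes [49, 49, 49, 49, 49, 49, 7, 7, 7, 7, 7, 7, 1, 1, 1, 1, 1, 1, 1].
sign(π) = (−1)^{n − #cycles} = (−1)^{343−19} = (−1)^324 = +1.
Zolotarev: (281|343) = +1, matching the cycle-count sign.

+1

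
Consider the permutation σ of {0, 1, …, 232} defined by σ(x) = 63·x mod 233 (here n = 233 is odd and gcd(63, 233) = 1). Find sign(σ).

+1

Orbit of 184 under x↦63x: [184, 175, 74, 2, 126, 16, 76]… (length divides ord_233(63)).
π_63 has 9 disjoint cycles with lengths [29, 29, 29, 29, 29, 29, 29, 29, 1] on {0,…,232}.
Σ(ℓ_i−1) = 233−9 = 224; sign = (−1)^224 = +1.
Via Zolotarev, sign(π_{63}) = (63|233) = +1.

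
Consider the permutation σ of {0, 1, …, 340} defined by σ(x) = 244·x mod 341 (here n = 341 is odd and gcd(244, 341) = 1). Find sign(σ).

+1

Start at x=1: 1 → 244 → 202 → 184 → 225 → 340 → 97 → … (one orbit).
π_244 has 35 disjoint cycles with lengths [10, 10, 10, 10, 10, 10, 10, 10, 10, 10, 10, 10, 10, 10, 10, 10, 10, 10, 10, 10, 10, 10, 10, 10, 10, 10, 10, 10, 10, 10, 10, 10, 10, 10, 1] on {0,…,340}.
sign(π) = (−1)^{n − #cycles} = (−1)^{341−35} = (−1)^306 = +1.
Zolotarev: (244|341) = +1, matching the cycle-count sign.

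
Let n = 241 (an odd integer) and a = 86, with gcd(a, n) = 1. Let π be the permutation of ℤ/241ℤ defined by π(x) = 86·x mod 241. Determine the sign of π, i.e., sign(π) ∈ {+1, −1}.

-1

Start at x=125: 125 → 146 → 24 → 136 → 128 → 163 → 40 → … (one orbit).
2 cycles of lengths [240, 1].
Σ(ℓ_i−1) = 241−2 = 239; sign = (−1)^239 = -1.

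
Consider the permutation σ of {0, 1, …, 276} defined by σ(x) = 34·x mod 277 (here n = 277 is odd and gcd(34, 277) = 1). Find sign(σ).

+1

Orbit of 241 under x↦34x: [241, 161, 211, 249, 156, 41, 9]… (length divides ord_277(34)).
π_34 has 3 disjoint cycles with lengths [138, 138, 1] on {0,…,276}.
3 cycles on 277: each ℓ→(−1)^(ℓ−1), product (−1)^274 = +1.
Via Zolotarev, sign(π_{34}) = (34|277) = +1.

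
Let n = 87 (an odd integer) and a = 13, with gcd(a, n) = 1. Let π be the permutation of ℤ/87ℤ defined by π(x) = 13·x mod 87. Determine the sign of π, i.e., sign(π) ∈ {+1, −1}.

Start at x=28: 28 → 16 → 34 → 7 → 4 → 52 → 67 → … (one orbit).
The orbit structure of x ↦ 13x mod 87: 9 orbits of sizes [14, 14, 14, 14, 14, 14, 1, 1, 1].
With 9 cycles on 87 points, sign = (−1)^{87−9} = +1.
Check: (13/87) = +1 by Zolotarev.

+1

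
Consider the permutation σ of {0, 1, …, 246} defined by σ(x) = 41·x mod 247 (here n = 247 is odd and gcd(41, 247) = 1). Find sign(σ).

Orbit of 8 under x↦41x: [8, 81, 110, 64, 154, 139, 18]… (length divides ord_247(41)).
Decompose π into cycles: lengths [36, 36, 36, 36, 36, 36, 18, 12, 1] (9 cycles, including the fixed point 0).
n − c = 247 − 9 = 238; sign = (−1)^238 = +1.
(41|247)_J = +1 (Zolotarev's lemma cross-check).

+1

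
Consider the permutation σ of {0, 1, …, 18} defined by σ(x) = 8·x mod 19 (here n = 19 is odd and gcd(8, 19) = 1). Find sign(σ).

-1

Orbit of 1 under x↦8x: [1, 8, 7, 18, 11, 12]… (length divides ord_19(8)).
π_8 has 4 disjoint cycles with lengths [6, 6, 6, 1] on {0,…,18}.
19 − 4 = 15 transpositions; sign(π) = (−1)^15 = -1.
Via Zolotarev, sign(π_{8}) = (8|19) = -1.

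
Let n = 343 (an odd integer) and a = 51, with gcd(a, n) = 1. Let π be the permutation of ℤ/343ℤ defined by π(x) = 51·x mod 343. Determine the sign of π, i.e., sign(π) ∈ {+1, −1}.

Start at x=2: 2 → 102 → 57 → 163 → 81 → 15 → 79 → … (one orbit).
The orbit structure of x ↦ 51x mod 343: 7 orbits of sizes [147, 147, 21, 21, 3, 3, 1].
With 7 cycles on 343 points, sign = (−1)^{343−7} = +1.

+1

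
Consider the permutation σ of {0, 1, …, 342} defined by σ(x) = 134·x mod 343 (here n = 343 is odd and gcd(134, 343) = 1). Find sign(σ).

Start at x=190: 190 → 78 → 162 → 99 → 232 → 218 → 57 → … (one orbit).
π_134 has 19 disjoint cycles with lengths [49, 49, 49, 49, 49, 49, 7, 7, 7, 7, 7, 7, 1, 1, 1, 1, 1, 1, 1] on {0,…,342}.
Σ(ℓ_i−1) = 343−19 = 324; sign = (−1)^324 = +1.

+1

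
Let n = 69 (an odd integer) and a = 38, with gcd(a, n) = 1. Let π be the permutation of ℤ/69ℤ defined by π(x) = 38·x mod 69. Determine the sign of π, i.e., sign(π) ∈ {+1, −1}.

Trace 16: π^k(16) = [16, 56, 58, 65, 55, 20, 1] for k=0..6.
π_38 has 5 disjoint cycles with lengths [22, 22, 22, 2, 1] on {0,…,68}.
With 5 cycles on 69 points, sign = (−1)^{69−5} = +1.
Zolotarev: (38|69) = +1, matching the cycle-count sign.

+1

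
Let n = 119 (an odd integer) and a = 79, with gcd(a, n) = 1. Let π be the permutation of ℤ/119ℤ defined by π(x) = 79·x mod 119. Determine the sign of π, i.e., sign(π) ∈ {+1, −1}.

Orbit of 15 under x↦79x: [15, 114, 81, 92, 9, 116, 1]… (length divides ord_119(79)).
Cycle type of π: 48×2 + 16 + 3×2 + 1; total 6 cycles.
sign(π) = (−1)^{n − #cycles} = (−1)^{119−6} = (−1)^113 = -1.

-1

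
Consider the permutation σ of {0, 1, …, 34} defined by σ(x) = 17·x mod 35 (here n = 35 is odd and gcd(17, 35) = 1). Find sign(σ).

+1

Trace 29: π^k(29) = [29, 3, 16, 27, 4, 33, 1] for k=0..6.
Cycle type of π: 12×2 + 6 + 4 + 1; total 5 cycles.
n − c = 35 − 5 = 30; sign = (−1)^30 = +1.
Via Zolotarev, sign(π_{17}) = (17|35) = +1.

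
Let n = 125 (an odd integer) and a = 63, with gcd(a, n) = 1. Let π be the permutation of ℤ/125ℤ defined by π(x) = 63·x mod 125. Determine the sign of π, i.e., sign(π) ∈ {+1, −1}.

-1

Trace 54: π^k(54) = [54, 27, 76, 38, 19, 72, 36] for k=0..6.
Cycle type of π: 100 + 20 + 4 + 1; total 4 cycles.
n − c = 125 − 4 = 121; sign = (−1)^121 = -1.
(63|125)_J = -1 (Zolotarev's lemma cross-check).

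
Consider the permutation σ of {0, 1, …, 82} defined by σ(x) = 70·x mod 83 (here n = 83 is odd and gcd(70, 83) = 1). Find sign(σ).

Trace 3: π^k(3) = [3, 44, 9, 49, 27, 64, 81] for k=0..6.
Cycle lengths of π_70 on ℤ/83ℤ: [41, 41, 1]; 3 cycles in total.
With 3 cycles on 83 points, sign = (−1)^{83−3} = +1.
The Jacobi symbol (70|83) = +1 (Zolotarev) agrees.

+1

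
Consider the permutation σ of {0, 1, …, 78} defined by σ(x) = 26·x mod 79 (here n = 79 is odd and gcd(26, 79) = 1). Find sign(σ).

+1

Start at x=4: 4 → 25 → 18 → 73 → 2 → 52 → 9 → … (one orbit).
Cycle type of π: 39×2 + 1; total 3 cycles.
3 cycles on 79: each ℓ→(−1)^(ℓ−1), product (−1)^76 = +1.
Zolotarev: (26|79) = +1, matching the cycle-count sign.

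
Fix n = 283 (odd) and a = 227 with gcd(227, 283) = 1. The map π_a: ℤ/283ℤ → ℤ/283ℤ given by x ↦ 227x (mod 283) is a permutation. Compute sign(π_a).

Trace 77: π^k(77) = [77, 216, 73, 157, 264, 215, 129] for k=0..6.
π_227 has 3 disjoint cycles with lengths [141, 141, 1] on {0,…,282}.
283 − 3 = 280 transpositions; sign(π) = (−1)^280 = +1.
The Jacobi symbol (227|283) = +1 (Zolotarev) agrees.

+1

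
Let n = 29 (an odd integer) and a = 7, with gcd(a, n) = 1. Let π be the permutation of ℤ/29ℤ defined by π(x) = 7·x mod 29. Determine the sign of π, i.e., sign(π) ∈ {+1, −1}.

Start at x=7: 7 → 20 → 24 → 23 → 16 → 25 → 1 → 7 (one orbit).
Cycle type of π: 7×4 + 1; total 5 cycles.
sign(π) = (−1)^{n − #cycles} = (−1)^{29−5} = (−1)^24 = +1.
The Jacobi symbol (7|29) = +1 (Zolotarev) agrees.

+1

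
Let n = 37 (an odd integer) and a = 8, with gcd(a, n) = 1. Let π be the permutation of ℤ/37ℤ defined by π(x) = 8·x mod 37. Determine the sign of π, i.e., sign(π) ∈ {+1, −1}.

Orbit of 14 under x↦8x: [14, 1, 8, 27, 31, 26, 23]… (length divides ord_37(8)).
Cycle lengths of π_8 on ℤ/37ℤ: [12, 12, 12, 1]; 4 cycles in total.
sign(π) = (−1)^{n − #cycles} = (−1)^{37−4} = (−1)^33 = -1.
The Jacobi symbol (8|37) = -1 (Zolotarev) agrees.

-1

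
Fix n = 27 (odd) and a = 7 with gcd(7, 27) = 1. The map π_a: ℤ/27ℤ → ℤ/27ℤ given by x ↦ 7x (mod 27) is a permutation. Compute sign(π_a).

+1

Start at x=25: 25 → 13 → 10 → 16 → 4 → 1 → 7 → … (one orbit).
π_7 has 7 disjoint cycles with lengths [9, 9, 3, 3, 1, 1, 1] on {0,…,26}.
27 − 7 = 20 transpositions; sign(π) = (−1)^20 = +1.
Via Zolotarev, sign(π_{7}) = (7|27) = +1.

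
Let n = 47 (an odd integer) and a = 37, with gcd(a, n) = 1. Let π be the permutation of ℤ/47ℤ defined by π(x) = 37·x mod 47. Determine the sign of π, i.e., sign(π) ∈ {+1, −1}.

+1

Orbit of 34 under x↦37x: [34, 36, 16, 28, 2, 27, 12]… (length divides ord_47(37)).
Cycle lengths of π_37 on ℤ/47ℤ: [23, 23, 1]; 3 cycles in total.
47 − 3 = 44 transpositions; sign(π) = (−1)^44 = +1.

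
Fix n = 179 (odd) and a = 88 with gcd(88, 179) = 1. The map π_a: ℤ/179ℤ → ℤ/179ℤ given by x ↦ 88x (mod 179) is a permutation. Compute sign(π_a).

Trace 89: π^k(89) = [89, 135, 66, 80, 59, 1, 88] for k=0..6.
Cycle type of π: 89×2 + 1; total 3 cycles.
sign(π) = (−1)^{n − #cycles} = (−1)^{179−3} = (−1)^176 = +1.

+1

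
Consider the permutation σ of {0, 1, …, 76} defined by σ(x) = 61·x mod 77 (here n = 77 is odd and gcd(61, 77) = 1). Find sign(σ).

Orbit of 71 under x↦61x: [71, 19, 4, 13, 23, 17, 36]… (length divides ord_77(61)).
Decompose π into cycles: lengths [30, 30, 10, 6, 1] (5 cycles, including the fixed point 0).
With 5 cycles on 77 points, sign = (−1)^{77−5} = +1.
The Jacobi symbol (61|77) = +1 (Zolotarev) agrees.

+1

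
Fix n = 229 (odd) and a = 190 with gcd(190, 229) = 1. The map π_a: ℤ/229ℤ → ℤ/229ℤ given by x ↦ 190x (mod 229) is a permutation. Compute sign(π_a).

-1

Start at x=31: 31 → 165 → 206 → 210 → 54 → 184 → 152 → … (one orbit).
π_190 has 2 disjoint cycles with lengths [228, 1] on {0,…,228}.
With 2 cycles on 229 points, sign = (−1)^{229−2} = -1.
Zolotarev: (190|229) = -1, matching the cycle-count sign.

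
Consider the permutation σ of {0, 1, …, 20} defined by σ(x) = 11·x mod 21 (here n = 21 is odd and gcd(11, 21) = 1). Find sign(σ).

Trace 16: π^k(16) = [16, 8, 4, 2, 1, 11] for k=0..5.
Cycle lengths of π_11 on ℤ/21ℤ: [6, 6, 3, 3, 2, 1]; 6 cycles in total.
Σ(ℓ_i−1) = 21−6 = 15; sign = (−1)^15 = -1.

-1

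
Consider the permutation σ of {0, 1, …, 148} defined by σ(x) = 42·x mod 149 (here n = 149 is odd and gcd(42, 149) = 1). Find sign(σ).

Orbit of 114 under x↦42x: [114, 20, 95, 116, 104, 47, 37]… (length divides ord_149(42)).
Decompose π into cycles: lengths [74, 74, 1] (3 cycles, including the fixed point 0).
sign(π) = (−1)^{n − #cycles} = (−1)^{149−3} = (−1)^146 = +1.
Check: (42/149) = +1 by Zolotarev.

+1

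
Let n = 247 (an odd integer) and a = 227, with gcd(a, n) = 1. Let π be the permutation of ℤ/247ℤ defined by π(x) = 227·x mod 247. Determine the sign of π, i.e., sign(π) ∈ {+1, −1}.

Trace 151: π^k(151) = [151, 191, 132, 77, 189, 172, 18] for k=0..6.
The orbit structure of x ↦ 227x mod 247: 29 orbits of sizes [12, 12, 12, 12, 12, 12, 12, 12, 12, 12, 12, 12, 12, 12, 12, 12, 12, 12, 12, 2, 2, 2, 2, 2, 2, 2, 2, 2, 1].
29 cycles on 247: each ℓ→(−1)^(ℓ−1), product (−1)^218 = +1.
Zolotarev: (227|247) = +1, matching the cycle-count sign.

+1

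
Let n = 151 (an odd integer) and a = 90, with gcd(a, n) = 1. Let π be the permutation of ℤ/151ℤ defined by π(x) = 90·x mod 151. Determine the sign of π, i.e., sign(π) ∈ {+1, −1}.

+1

Trace 58: π^k(58) = [58, 86, 39, 37, 8, 116, 21] for k=0..6.
Cycle lengths of π_90 on ℤ/151ℤ: [75, 75, 1]; 3 cycles in total.
151 − 3 = 148 transpositions; sign(π) = (−1)^148 = +1.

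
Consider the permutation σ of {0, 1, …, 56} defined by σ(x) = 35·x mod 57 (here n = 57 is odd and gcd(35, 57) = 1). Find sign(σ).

-1

Orbit of 23 under x↦35x: [23, 7, 17, 25, 20, 16, 47]… (length divides ord_57(35)).
π_35 has 6 disjoint cycles with lengths [18, 18, 9, 9, 2, 1] on {0,…,56}.
Σ(ℓ_i−1) = 57−6 = 51; sign = (−1)^51 = -1.
Check: (35/57) = -1 by Zolotarev.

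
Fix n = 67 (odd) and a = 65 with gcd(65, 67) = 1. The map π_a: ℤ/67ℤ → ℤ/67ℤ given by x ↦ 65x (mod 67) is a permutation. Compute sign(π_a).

+1

Trace 25: π^k(25) = [25, 17, 33, 1, 65, 4, 59] for k=0..6.
Cycle lengths of π_65 on ℤ/67ℤ: [33, 33, 1]; 3 cycles in total.
Σ(ℓ_i−1) = 67−3 = 64; sign = (−1)^64 = +1.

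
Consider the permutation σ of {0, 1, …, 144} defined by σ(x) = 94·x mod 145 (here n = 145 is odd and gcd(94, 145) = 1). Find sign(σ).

+1

Orbit of 139 under x↦94x: [139, 16, 54, 1, 94, 136, 24]… (length divides ord_145(94)).
15 cycles of lengths [14, 14, 14, 14, 14, 14, 14, 14, 7, 7, 7, 7, 2, 2, 1].
With 15 cycles on 145 points, sign = (−1)^{145−15} = +1.
(94|145)_J = +1 (Zolotarev's lemma cross-check).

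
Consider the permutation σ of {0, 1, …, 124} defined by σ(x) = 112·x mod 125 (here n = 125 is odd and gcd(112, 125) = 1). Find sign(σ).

Orbit of 29 under x↦112x: [29, 123, 26, 37, 19, 3, 86]… (length divides ord_125(112)).
π_112 has 4 disjoint cycles with lengths [100, 20, 4, 1] on {0,…,124}.
sign(π) = (−1)^{n − #cycles} = (−1)^{125−4} = (−1)^121 = -1.

-1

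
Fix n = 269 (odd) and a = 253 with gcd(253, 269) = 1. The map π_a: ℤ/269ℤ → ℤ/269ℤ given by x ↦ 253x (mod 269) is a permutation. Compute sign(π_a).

+1

Trace 222: π^k(222) = [222, 214, 73, 177, 127, 120, 232] for k=0..6.
Decompose π into cycles: lengths [134, 134, 1] (3 cycles, including the fixed point 0).
With 3 cycles on 269 points, sign = (−1)^{269−3} = +1.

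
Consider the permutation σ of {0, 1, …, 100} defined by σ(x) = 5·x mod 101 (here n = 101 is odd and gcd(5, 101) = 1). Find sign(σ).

+1

Orbit of 37 under x↦5x: [37, 84, 16, 80, 97, 81, 1]… (length divides ord_101(5)).
The orbit structure of x ↦ 5x mod 101: 5 orbits of sizes [25, 25, 25, 25, 1].
Σ(ℓ_i−1) = 101−5 = 96; sign = (−1)^96 = +1.
Via Zolotarev, sign(π_{5}) = (5|101) = +1.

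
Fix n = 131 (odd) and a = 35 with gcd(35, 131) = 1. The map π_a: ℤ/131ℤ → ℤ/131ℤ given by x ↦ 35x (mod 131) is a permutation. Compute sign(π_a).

+1

Orbit of 41 under x↦35x: [41, 125, 52, 117, 34, 11, 123]… (length divides ord_131(35)).
Cycle type of π: 65×2 + 1; total 3 cycles.
3 cycles on 131: each ℓ→(−1)^(ℓ−1), product (−1)^128 = +1.
The Jacobi symbol (35|131) = +1 (Zolotarev) agrees.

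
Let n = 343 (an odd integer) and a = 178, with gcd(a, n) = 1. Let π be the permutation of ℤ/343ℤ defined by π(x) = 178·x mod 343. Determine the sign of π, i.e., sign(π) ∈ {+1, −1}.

-1

Trace 215: π^k(215) = [215, 197, 80, 177, 293, 18, 117] for k=0..6.
The orbit structure of x ↦ 178x mod 343: 16 orbits of sizes [42, 42, 42, 42, 42, 42, 42, 6, 6, 6, 6, 6, 6, 6, 6, 1].
sign(π) = (−1)^{n − #cycles} = (−1)^{343−16} = (−1)^327 = -1.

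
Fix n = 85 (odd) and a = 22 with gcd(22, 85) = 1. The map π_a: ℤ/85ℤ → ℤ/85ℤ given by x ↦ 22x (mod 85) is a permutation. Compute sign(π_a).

Trace 58: π^k(58) = [58, 1, 22, 59, 23, 81, 82] for k=0..6.
The orbit structure of x ↦ 22x mod 85: 7 orbits of sizes [16, 16, 16, 16, 16, 4, 1].
sign(π) = (−1)^{n − #cycles} = (−1)^{85−7} = (−1)^78 = +1.
(22|85)_J = +1 (Zolotarev's lemma cross-check).

+1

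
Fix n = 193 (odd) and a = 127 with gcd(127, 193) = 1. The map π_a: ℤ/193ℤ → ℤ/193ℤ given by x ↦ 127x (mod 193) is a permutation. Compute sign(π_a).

-1

Orbit of 35 under x↦127x: [35, 6, 183, 81, 58, 32, 11]… (length divides ord_193(127)).
2 cycles of lengths [192, 1].
2 cycles on 193: each ℓ→(−1)^(ℓ−1), product (−1)^191 = -1.
Via Zolotarev, sign(π_{127}) = (127|193) = -1.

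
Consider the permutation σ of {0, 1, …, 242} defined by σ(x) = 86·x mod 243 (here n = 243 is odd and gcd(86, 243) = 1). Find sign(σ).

-1

Trace 167: π^k(167) = [167, 25, 206, 220, 209, 235, 41] for k=0..6.
The orbit structure of x ↦ 86x mod 243: 6 orbits of sizes [162, 54, 18, 6, 2, 1].
Σ(ℓ_i−1) = 243−6 = 237; sign = (−1)^237 = -1.
(86|243)_J = -1 (Zolotarev's lemma cross-check).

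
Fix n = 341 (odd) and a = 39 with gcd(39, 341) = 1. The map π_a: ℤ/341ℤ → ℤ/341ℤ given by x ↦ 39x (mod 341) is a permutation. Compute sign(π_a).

Orbit of 1 under x↦39x: [1, 39, 157, 326, 97, 32, 225]… (length divides ord_341(39)).
38 cycles of lengths [10, 10, 10, 10, 10, 10, 10, 10, 10, 10, 10, 10, 10, 10, 10, 10, 10, 10, 10, 10, 10, 10, 10, 10, 10, 10, 10, 10, 10, 10, 10, 5, 5, 5, 5, 5, 5, 1].
sign(π) = (−1)^{n − #cycles} = (−1)^{341−38} = (−1)^303 = -1.

-1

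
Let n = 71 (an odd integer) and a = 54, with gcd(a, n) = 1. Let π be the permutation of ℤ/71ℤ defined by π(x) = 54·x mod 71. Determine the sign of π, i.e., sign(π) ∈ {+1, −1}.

+1

Orbit of 1 under x↦54x: [1, 54, 5, 57, 25]… (length divides ord_71(54)).
15 cycles of lengths [5, 5, 5, 5, 5, 5, 5, 5, 5, 5, 5, 5, 5, 5, 1].
Σ(ℓ_i−1) = 71−15 = 56; sign = (−1)^56 = +1.
The Jacobi symbol (54|71) = +1 (Zolotarev) agrees.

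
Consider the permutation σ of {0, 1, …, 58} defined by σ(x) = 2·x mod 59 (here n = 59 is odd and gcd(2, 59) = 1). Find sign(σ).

-1

Trace 17: π^k(17) = [17, 34, 9, 18, 36, 13, 26] for k=0..6.
2 cycles of lengths [58, 1].
With 2 cycles on 59 points, sign = (−1)^{59−2} = -1.
(2|59)_J = -1 (Zolotarev's lemma cross-check).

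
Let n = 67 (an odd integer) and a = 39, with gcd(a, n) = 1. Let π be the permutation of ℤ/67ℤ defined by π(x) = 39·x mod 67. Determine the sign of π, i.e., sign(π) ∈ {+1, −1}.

Trace 33: π^k(33) = [33, 14, 10, 55, 1, 39, 47] for k=0..6.
The orbit structure of x ↦ 39x mod 67: 3 orbits of sizes [33, 33, 1].
67 − 3 = 64 transpositions; sign(π) = (−1)^64 = +1.
The Jacobi symbol (39|67) = +1 (Zolotarev) agrees.

+1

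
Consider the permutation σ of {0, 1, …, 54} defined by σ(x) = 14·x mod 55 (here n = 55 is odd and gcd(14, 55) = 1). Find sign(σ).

Orbit of 1 under x↦14x: [1, 14, 31, 49, 26, 34, 36]… (length divides ord_55(14)).
Cycle type of π: 10×4 + 5×2 + 2×2 + 1; total 9 cycles.
55 − 9 = 46 transpositions; sign(π) = (−1)^46 = +1.

+1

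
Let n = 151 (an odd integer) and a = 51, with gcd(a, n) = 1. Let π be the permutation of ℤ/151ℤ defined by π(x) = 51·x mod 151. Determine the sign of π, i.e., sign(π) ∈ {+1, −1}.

-1

Start at x=11: 11 → 108 → 72 → 48 → 32 → 122 → 31 → … (one orbit).
π_51 has 2 disjoint cycles with lengths [150, 1] on {0,…,150}.
n − c = 151 − 2 = 149; sign = (−1)^149 = -1.
The Jacobi symbol (51|151) = -1 (Zolotarev) agrees.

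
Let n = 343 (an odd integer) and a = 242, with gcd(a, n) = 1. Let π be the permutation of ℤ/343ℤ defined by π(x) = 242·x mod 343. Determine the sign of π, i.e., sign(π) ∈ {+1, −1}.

+1

Orbit of 100 under x↦242x: [100, 190, 18, 240, 113, 249, 233]… (length divides ord_343(242)).
7 cycles of lengths [147, 147, 21, 21, 3, 3, 1].
n − c = 343 − 7 = 336; sign = (−1)^336 = +1.
Zolotarev: (242|343) = +1, matching the cycle-count sign.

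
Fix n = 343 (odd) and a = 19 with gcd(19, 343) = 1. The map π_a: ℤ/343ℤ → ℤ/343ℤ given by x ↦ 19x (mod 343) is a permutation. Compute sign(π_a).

-1

Trace 18: π^k(18) = [18, 342, 324, 325, 1, 19] for k=0..5.
The orbit structure of x ↦ 19x mod 343: 58 orbits of sizes [6, 6, 6, 6, 6, 6, 6, 6, 6, 6, 6, 6, 6, 6, 6, 6, 6, 6, 6, 6, 6, 6, 6, 6, 6, 6, 6, 6, 6, 6, 6, 6, 6, 6, 6, 6, 6, 6, 6, 6, 6, 6, 6, 6, 6, 6, 6, 6, 6, 6, 6, 6, 6, 6, 6, 6, 6, 1].
n − c = 343 − 58 = 285; sign = (−1)^285 = -1.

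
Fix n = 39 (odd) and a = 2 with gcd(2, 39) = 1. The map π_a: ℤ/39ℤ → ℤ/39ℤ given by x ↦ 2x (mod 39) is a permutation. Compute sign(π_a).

+1

Trace 20: π^k(20) = [20, 1, 2, 4, 8, 16, 32] for k=0..6.
5 cycles of lengths [12, 12, 12, 2, 1].
5 cycles on 39: each ℓ→(−1)^(ℓ−1), product (−1)^34 = +1.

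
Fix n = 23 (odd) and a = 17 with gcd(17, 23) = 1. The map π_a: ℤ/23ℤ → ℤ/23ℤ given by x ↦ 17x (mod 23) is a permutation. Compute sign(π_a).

-1

Start at x=18: 18 → 7 → 4 → 22 → 6 → 10 → 9 → … (one orbit).
Cycle type of π: 22 + 1; total 2 cycles.
Σ(ℓ_i−1) = 23−2 = 21; sign = (−1)^21 = -1.
Via Zolotarev, sign(π_{17}) = (17|23) = -1.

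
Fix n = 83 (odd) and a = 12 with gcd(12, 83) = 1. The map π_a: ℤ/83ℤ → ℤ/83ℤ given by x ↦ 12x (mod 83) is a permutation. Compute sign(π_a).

+1

Start at x=33: 33 → 64 → 21 → 3 → 36 → 17 → 38 → … (one orbit).
Cycle type of π: 41×2 + 1; total 3 cycles.
83 − 3 = 80 transpositions; sign(π) = (−1)^80 = +1.
Check: (12/83) = +1 by Zolotarev.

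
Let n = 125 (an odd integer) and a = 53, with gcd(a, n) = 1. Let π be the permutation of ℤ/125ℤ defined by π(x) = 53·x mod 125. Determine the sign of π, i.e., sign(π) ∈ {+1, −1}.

Start at x=59: 59 → 2 → 106 → 118 → 4 → 87 → 111 → … (one orbit).
4 cycles of lengths [100, 20, 4, 1].
Σ(ℓ_i−1) = 125−4 = 121; sign = (−1)^121 = -1.
The Jacobi symbol (53|125) = -1 (Zolotarev) agrees.

-1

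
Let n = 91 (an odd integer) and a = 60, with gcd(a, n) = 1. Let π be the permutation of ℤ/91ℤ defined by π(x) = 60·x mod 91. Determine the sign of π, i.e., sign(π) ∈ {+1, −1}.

Start at x=64: 64 → 18 → 79 → 8 → 25 → 44 → 1 → … (one orbit).
12 cycles of lengths [12, 12, 12, 12, 12, 12, 4, 4, 4, 3, 3, 1].
91 − 12 = 79 transpositions; sign(π) = (−1)^79 = -1.
(60|91)_J = -1 (Zolotarev's lemma cross-check).

-1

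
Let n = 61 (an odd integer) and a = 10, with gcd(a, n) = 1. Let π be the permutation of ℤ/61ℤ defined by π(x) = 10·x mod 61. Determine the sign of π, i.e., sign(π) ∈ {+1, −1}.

-1

Trace 36: π^k(36) = [36, 55, 1, 10, 39, 24, 57] for k=0..6.
π_10 has 2 disjoint cycles with lengths [60, 1] on {0,…,60}.
With 2 cycles on 61 points, sign = (−1)^{61−2} = -1.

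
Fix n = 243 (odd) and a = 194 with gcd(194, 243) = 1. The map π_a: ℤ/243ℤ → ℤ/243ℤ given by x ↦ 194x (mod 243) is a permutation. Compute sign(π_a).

Start at x=203: 203 → 16 → 188 → 22 → 137 → 91 → 158 → … (one orbit).
Decompose π into cycles: lengths [162, 54, 18, 6, 2, 1] (6 cycles, including the fixed point 0).
n − c = 243 − 6 = 237; sign = (−1)^237 = -1.
(194|243)_J = -1 (Zolotarev's lemma cross-check).

-1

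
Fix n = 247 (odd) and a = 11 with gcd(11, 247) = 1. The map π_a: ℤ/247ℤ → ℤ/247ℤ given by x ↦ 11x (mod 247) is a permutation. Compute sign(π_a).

Trace 1: π^k(1) = [1, 11, 121, 96, 68, 7, 77] for k=0..6.
The orbit structure of x ↦ 11x mod 247: 26 orbits of sizes [12, 12, 12, 12, 12, 12, 12, 12, 12, 12, 12, 12, 12, 12, 12, 12, 12, 12, 12, 3, 3, 3, 3, 3, 3, 1].
sign(π) = (−1)^{n − #cycles} = (−1)^{247−26} = (−1)^221 = -1.
(11|247)_J = -1 (Zolotarev's lemma cross-check).

-1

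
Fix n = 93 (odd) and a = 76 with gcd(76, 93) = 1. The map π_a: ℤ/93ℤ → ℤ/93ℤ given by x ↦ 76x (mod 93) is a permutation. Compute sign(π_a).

+1

Orbit of 49 under x↦76x: [49, 4, 25, 40, 64, 28, 82]… (length divides ord_93(76)).
π_76 has 9 disjoint cycles with lengths [15, 15, 15, 15, 15, 15, 1, 1, 1] on {0,…,92}.
Σ(ℓ_i−1) = 93−9 = 84; sign = (−1)^84 = +1.
(76|93)_J = +1 (Zolotarev's lemma cross-check).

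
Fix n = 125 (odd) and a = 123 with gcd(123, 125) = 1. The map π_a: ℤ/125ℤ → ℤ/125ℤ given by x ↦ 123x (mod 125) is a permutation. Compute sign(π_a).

-1

Trace 123: π^k(123) = [123, 4, 117, 16, 93, 64, 122] for k=0..6.
Decompose π into cycles: lengths [100, 20, 4, 1] (4 cycles, including the fixed point 0).
sign(π) = (−1)^{n − #cycles} = (−1)^{125−4} = (−1)^121 = -1.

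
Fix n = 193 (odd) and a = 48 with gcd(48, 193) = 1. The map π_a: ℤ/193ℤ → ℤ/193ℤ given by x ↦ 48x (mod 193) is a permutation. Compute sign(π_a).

+1

Orbit of 50 under x↦48x: [50, 84, 172, 150, 59, 130, 64]… (length divides ord_193(48)).
5 cycles of lengths [48, 48, 48, 48, 1].
With 5 cycles on 193 points, sign = (−1)^{193−5} = +1.
Via Zolotarev, sign(π_{48}) = (48|193) = +1.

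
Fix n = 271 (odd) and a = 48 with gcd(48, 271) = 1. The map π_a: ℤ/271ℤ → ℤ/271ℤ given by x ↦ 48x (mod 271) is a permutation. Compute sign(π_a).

Trace 34: π^k(34) = [34, 6, 17, 3, 144, 137, 72] for k=0..6.
The orbit structure of x ↦ 48x mod 271: 2 orbits of sizes [270, 1].
n − c = 271 − 2 = 269; sign = (−1)^269 = -1.
(48|271)_J = -1 (Zolotarev's lemma cross-check).

-1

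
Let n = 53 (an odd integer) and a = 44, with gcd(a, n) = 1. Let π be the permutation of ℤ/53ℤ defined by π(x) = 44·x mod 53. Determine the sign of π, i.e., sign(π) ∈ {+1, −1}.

+1

Trace 46: π^k(46) = [46, 10, 16, 15, 24, 49, 36] for k=0..6.
Cycle type of π: 13×4 + 1; total 5 cycles.
With 5 cycles on 53 points, sign = (−1)^{53−5} = +1.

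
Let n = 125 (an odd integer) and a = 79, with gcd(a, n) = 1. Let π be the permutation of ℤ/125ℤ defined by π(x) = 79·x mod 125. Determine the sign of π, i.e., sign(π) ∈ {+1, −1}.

Start at x=24: 24 → 21 → 34 → 61 → 69 → 76 → 4 → … (one orbit).
7 cycles of lengths [50, 50, 10, 10, 2, 2, 1].
Σ(ℓ_i−1) = 125−7 = 118; sign = (−1)^118 = +1.
The Jacobi symbol (79|125) = +1 (Zolotarev) agrees.

+1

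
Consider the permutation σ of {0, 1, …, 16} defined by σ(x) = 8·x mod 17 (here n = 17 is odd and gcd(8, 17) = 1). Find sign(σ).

+1

Start at x=9: 9 → 4 → 15 → 1 → 8 → 13 → 2 → … (one orbit).
Decompose π into cycles: lengths [8, 8, 1] (3 cycles, including the fixed point 0).
Σ(ℓ_i−1) = 17−3 = 14; sign = (−1)^14 = +1.
The Jacobi symbol (8|17) = +1 (Zolotarev) agrees.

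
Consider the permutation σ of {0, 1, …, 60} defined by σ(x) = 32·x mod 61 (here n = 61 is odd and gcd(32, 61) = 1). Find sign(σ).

-1

Start at x=48: 48 → 11 → 47 → 40 → 60 → 29 → 13 → … (one orbit).
6 cycles of lengths [12, 12, 12, 12, 12, 1].
6 cycles on 61: each ℓ→(−1)^(ℓ−1), product (−1)^55 = -1.
Check: (32/61) = -1 by Zolotarev.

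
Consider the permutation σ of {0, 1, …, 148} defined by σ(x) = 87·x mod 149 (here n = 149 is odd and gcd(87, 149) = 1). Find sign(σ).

Trace 93: π^k(93) = [93, 45, 41, 140, 111, 121, 97] for k=0..6.
2 cycles of lengths [148, 1].
With 2 cycles on 149 points, sign = (−1)^{149−2} = -1.
Via Zolotarev, sign(π_{87}) = (87|149) = -1.

-1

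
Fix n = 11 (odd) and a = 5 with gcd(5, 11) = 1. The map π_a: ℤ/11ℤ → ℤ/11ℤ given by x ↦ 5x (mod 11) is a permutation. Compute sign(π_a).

+1

Trace 4: π^k(4) = [4, 9, 1, 5, 3] for k=0..4.
Decompose π into cycles: lengths [5, 5, 1] (3 cycles, including the fixed point 0).
11 − 3 = 8 transpositions; sign(π) = (−1)^8 = +1.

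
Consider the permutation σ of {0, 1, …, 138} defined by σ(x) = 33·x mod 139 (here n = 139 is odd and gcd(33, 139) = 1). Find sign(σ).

-1

Start at x=94: 94 → 44 → 62 → 100 → 103 → 63 → 133 → … (one orbit).
4 cycles of lengths [46, 46, 46, 1].
Σ(ℓ_i−1) = 139−4 = 135; sign = (−1)^135 = -1.
Check: (33/139) = -1 by Zolotarev.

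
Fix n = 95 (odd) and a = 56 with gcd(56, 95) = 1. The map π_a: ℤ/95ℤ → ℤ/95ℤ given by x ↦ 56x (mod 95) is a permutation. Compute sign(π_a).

-1

Start at x=1: 1 → 56 → 1 (one orbit).
50 cycles of lengths [2, 2, 2, 2, 2, 2, 2, 2, 2, 2, 2, 2, 2, 2, 2, 2, 2, 2, 2, 2, 2, 2, 2, 2, 2, 2, 2, 2, 2, 2, 2, 2, 2, 2, 2, 2, 2, 2, 2, 2, 2, 2, 2, 2, 2, 1, 1, 1, 1, 1].
50 cycles on 95: each ℓ→(−1)^(ℓ−1), product (−1)^45 = -1.
(56|95)_J = -1 (Zolotarev's lemma cross-check).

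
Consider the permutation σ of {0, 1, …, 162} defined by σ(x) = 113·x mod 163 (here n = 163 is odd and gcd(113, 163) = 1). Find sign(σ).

Trace 161: π^k(161) = [161, 100, 53, 121, 144, 135, 96] for k=0..6.
3 cycles of lengths [81, 81, 1].
3 cycles on 163: each ℓ→(−1)^(ℓ−1), product (−1)^160 = +1.

+1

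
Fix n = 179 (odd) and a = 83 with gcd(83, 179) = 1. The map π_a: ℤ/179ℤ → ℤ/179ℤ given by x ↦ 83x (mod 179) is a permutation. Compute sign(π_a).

+1

Start at x=5: 5 → 57 → 77 → 126 → 76 → 43 → 168 → … (one orbit).
Cycle lengths of π_83 on ℤ/179ℤ: [89, 89, 1]; 3 cycles in total.
With 3 cycles on 179 points, sign = (−1)^{179−3} = +1.
Check: (83/179) = +1 by Zolotarev.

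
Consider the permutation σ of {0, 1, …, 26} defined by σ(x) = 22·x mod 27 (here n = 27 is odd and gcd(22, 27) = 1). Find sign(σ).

Orbit of 25 under x↦22x: [25, 10, 4, 7, 19, 13, 16]… (length divides ord_27(22)).
The orbit structure of x ↦ 22x mod 27: 7 orbits of sizes [9, 9, 3, 3, 1, 1, 1].
7 cycles on 27: each ℓ→(−1)^(ℓ−1), product (−1)^20 = +1.

+1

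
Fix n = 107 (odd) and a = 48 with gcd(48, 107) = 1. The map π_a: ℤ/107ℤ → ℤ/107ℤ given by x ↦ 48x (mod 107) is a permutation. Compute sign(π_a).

Orbit of 39 under x↦48x: [39, 53, 83, 25, 23, 34, 27]… (length divides ord_107(48)).
Cycle lengths of π_48 on ℤ/107ℤ: [53, 53, 1]; 3 cycles in total.
107 − 3 = 104 transpositions; sign(π) = (−1)^104 = +1.
The Jacobi symbol (48|107) = +1 (Zolotarev) agrees.

+1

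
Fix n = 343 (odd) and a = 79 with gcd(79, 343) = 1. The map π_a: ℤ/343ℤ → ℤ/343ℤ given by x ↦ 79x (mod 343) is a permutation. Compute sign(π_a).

Orbit of 324 under x↦79x: [324, 214, 99, 275, 116, 246, 226]… (length divides ord_343(79)).
Cycle lengths of π_79 on ℤ/343ℤ: [21, 21, 21, 21, 21, 21, 21, 21, 21, 21, 21, 21, 21, 21, 3, 3, 3, 3, 3, 3, 3, 3, 3, 3, 3, 3, 3, 3, 3, 3, 1]; 31 cycles in total.
sign(π) = (−1)^{n − #cycles} = (−1)^{343−31} = (−1)^312 = +1.
Via Zolotarev, sign(π_{79}) = (79|343) = +1.

+1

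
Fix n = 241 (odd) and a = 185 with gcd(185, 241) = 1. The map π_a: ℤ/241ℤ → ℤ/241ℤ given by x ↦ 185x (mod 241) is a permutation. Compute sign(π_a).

-1

Start at x=85: 85 → 60 → 14 → 180 → 42 → 58 → 126 → … (one orbit).
Decompose π into cycles: lengths [240, 1] (2 cycles, including the fixed point 0).
2 cycles on 241: each ℓ→(−1)^(ℓ−1), product (−1)^239 = -1.
(185|241)_J = -1 (Zolotarev's lemma cross-check).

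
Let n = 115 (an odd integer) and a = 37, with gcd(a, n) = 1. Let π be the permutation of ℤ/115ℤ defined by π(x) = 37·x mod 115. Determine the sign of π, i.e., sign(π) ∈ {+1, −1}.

+1

Orbit of 103 under x↦37x: [103, 16, 17, 54, 43, 96, 102]… (length divides ord_115(37)).
5 cycles of lengths [44, 44, 22, 4, 1].
5 cycles on 115: each ℓ→(−1)^(ℓ−1), product (−1)^110 = +1.
Zolotarev: (37|115) = +1, matching the cycle-count sign.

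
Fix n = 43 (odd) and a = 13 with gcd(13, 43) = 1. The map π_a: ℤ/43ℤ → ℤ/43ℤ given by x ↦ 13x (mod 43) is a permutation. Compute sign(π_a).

Start at x=16: 16 → 36 → 38 → 21 → 15 → 23 → 41 → … (one orbit).
Cycle lengths of π_13 on ℤ/43ℤ: [21, 21, 1]; 3 cycles in total.
With 3 cycles on 43 points, sign = (−1)^{43−3} = +1.

+1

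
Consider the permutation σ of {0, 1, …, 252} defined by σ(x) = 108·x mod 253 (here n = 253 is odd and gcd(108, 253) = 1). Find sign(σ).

Trace 147: π^k(147) = [147, 190, 27, 133, 196, 169, 36] for k=0..6.
The orbit structure of x ↦ 108x mod 253: 9 orbits of sizes [55, 55, 55, 55, 11, 11, 5, 5, 1].
Σ(ℓ_i−1) = 253−9 = 244; sign = (−1)^244 = +1.
(108|253)_J = +1 (Zolotarev's lemma cross-check).

+1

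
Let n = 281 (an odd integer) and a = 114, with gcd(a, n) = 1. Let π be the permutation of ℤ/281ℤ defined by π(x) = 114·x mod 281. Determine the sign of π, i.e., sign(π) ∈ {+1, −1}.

+1

Start at x=7: 7 → 236 → 209 → 222 → 18 → 85 → 136 → … (one orbit).
Decompose π into cycles: lengths [140, 140, 1] (3 cycles, including the fixed point 0).
With 3 cycles on 281 points, sign = (−1)^{281−3} = +1.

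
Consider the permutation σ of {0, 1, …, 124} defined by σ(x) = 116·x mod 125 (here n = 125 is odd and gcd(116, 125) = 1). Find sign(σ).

+1

Trace 51: π^k(51) = [51, 41, 6, 71, 111, 1, 116] for k=0..6.
Decompose π into cycles: lengths [25, 25, 25, 25, 5, 5, 5, 5, 1, 1, 1, 1, 1] (13 cycles, including the fixed point 0).
125 − 13 = 112 transpositions; sign(π) = (−1)^112 = +1.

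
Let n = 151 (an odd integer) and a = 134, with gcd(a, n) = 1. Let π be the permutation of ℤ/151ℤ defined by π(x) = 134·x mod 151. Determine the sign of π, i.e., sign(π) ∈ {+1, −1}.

Orbit of 14 under x↦134x: [14, 64, 120, 74, 101, 95, 46]… (length divides ord_151(134)).
Cycle lengths of π_134 on ℤ/151ℤ: [150, 1]; 2 cycles in total.
n − c = 151 − 2 = 149; sign = (−1)^149 = -1.
Zolotarev: (134|151) = -1, matching the cycle-count sign.

-1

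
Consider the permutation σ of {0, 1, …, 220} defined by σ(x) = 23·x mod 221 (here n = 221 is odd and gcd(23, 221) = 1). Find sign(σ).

-1

Start at x=56: 56 → 183 → 10 → 9 → 207 → 120 → 108 → … (one orbit).
8 cycles of lengths [48, 48, 48, 48, 16, 6, 6, 1].
sign(π) = (−1)^{n − #cycles} = (−1)^{221−8} = (−1)^213 = -1.
The Jacobi symbol (23|221) = -1 (Zolotarev) agrees.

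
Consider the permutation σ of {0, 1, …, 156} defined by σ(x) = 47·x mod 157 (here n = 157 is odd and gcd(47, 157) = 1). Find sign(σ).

+1

Start at x=101: 101 → 37 → 12 → 93 → 132 → 81 → 39 → … (one orbit).
Cycle type of π: 39×4 + 1; total 5 cycles.
n − c = 157 − 5 = 152; sign = (−1)^152 = +1.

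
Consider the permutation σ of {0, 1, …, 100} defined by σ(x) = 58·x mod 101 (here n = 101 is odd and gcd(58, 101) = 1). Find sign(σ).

Start at x=54: 54 → 1 → 58 → 31 → 81 → 52 → 87 → … (one orbit).
Cycle lengths of π_58 on ℤ/101ℤ: [25, 25, 25, 25, 1]; 5 cycles in total.
sign(π) = (−1)^{n − #cycles} = (−1)^{101−5} = (−1)^96 = +1.
(58|101)_J = +1 (Zolotarev's lemma cross-check).

+1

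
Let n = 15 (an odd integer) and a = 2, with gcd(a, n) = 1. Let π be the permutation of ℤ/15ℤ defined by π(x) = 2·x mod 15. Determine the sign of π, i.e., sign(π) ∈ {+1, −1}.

+1

Trace 8: π^k(8) = [8, 1, 2, 4] for k=0..3.
π_2 has 5 disjoint cycles with lengths [4, 4, 4, 2, 1] on {0,…,14}.
Σ(ℓ_i−1) = 15−5 = 10; sign = (−1)^10 = +1.
Via Zolotarev, sign(π_{2}) = (2|15) = +1.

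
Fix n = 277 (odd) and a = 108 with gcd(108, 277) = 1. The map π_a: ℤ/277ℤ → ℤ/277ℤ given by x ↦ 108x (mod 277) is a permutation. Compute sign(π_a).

+1

Start at x=211: 211 → 74 → 236 → 4 → 155 → 120 → 218 → … (one orbit).
Decompose π into cycles: lengths [46, 46, 46, 46, 46, 46, 1] (7 cycles, including the fixed point 0).
Σ(ℓ_i−1) = 277−7 = 270; sign = (−1)^270 = +1.
(108|277)_J = +1 (Zolotarev's lemma cross-check).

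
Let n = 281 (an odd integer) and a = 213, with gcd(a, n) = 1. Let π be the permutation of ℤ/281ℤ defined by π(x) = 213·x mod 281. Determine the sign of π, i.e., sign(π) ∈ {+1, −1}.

+1

Start at x=195: 195 → 228 → 232 → 241 → 191 → 219 → 1 → … (one orbit).
The orbit structure of x ↦ 213x mod 281: 15 orbits of sizes [20, 20, 20, 20, 20, 20, 20, 20, 20, 20, 20, 20, 20, 20, 1].
sign(π) = (−1)^{n − #cycles} = (−1)^{281−15} = (−1)^266 = +1.
Zolotarev: (213|281) = +1, matching the cycle-count sign.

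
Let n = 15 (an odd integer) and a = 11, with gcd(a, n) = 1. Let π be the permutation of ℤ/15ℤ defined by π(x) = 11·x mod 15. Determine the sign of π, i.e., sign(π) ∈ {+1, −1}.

Orbit of 1 under x↦11x: [1, 11]… (length divides ord_15(11)).
π_11 has 10 disjoint cycles with lengths [2, 2, 2, 2, 2, 1, 1, 1, 1, 1] on {0,…,14}.
With 10 cycles on 15 points, sign = (−1)^{15−10} = -1.

-1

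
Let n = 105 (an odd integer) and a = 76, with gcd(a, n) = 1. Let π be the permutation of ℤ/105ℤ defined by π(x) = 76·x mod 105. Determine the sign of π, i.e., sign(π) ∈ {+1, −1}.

Start at x=76: 76 → 1 → 76 (one orbit).
Cycle type of π: 2×45 + 1×15; total 60 cycles.
Σ(ℓ_i−1) = 105−60 = 45; sign = (−1)^45 = -1.
Zolotarev: (76|105) = -1, matching the cycle-count sign.

-1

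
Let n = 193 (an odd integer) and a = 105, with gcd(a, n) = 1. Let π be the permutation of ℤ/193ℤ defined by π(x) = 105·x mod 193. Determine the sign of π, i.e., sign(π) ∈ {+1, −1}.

-1

Orbit of 154 under x↦105x: [154, 151, 29, 150, 117, 126, 106]… (length divides ord_193(105)).
The orbit structure of x ↦ 105x mod 193: 4 orbits of sizes [64, 64, 64, 1].
193 − 4 = 189 transpositions; sign(π) = (−1)^189 = -1.
Check: (105/193) = -1 by Zolotarev.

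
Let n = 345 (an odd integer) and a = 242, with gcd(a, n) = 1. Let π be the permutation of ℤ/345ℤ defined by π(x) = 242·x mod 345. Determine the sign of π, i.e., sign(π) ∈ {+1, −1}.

+1

Trace 257: π^k(257) = [257, 94, 323, 196, 167, 49, 128] for k=0..6.
The orbit structure of x ↦ 242x mod 345: 15 orbits of sizes [44, 44, 44, 44, 44, 44, 22, 22, 11, 11, 4, 4, 4, 2, 1].
Σ(ℓ_i−1) = 345−15 = 330; sign = (−1)^330 = +1.
The Jacobi symbol (242|345) = +1 (Zolotarev) agrees.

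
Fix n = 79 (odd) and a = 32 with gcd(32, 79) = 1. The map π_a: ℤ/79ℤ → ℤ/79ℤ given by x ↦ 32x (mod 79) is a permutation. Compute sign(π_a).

Orbit of 51 under x↦32x: [51, 52, 5, 2, 64, 73, 45]… (length divides ord_79(32)).
3 cycles of lengths [39, 39, 1].
79 − 3 = 76 transpositions; sign(π) = (−1)^76 = +1.

+1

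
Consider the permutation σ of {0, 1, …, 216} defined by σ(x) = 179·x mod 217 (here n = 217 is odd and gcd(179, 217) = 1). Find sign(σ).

-1

Orbit of 85 under x↦179x: [85, 25, 135, 78, 74, 9, 92]… (length divides ord_217(179)).
π_179 has 10 disjoint cycles with lengths [30, 30, 30, 30, 30, 30, 30, 3, 3, 1] on {0,…,216}.
sign(π) = (−1)^{n − #cycles} = (−1)^{217−10} = (−1)^207 = -1.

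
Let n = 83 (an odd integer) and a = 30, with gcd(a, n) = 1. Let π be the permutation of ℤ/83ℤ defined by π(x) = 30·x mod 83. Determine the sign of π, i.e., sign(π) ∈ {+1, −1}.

+1

Orbit of 65 under x↦30x: [65, 41, 68, 48, 29, 40, 38]… (length divides ord_83(30)).
Decompose π into cycles: lengths [41, 41, 1] (3 cycles, including the fixed point 0).
3 cycles on 83: each ℓ→(−1)^(ℓ−1), product (−1)^80 = +1.
(30|83)_J = +1 (Zolotarev's lemma cross-check).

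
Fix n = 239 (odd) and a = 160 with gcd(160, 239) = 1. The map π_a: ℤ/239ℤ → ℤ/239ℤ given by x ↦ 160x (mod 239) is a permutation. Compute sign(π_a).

Start at x=200: 200 → 213 → 142 → 15 → 10 → 166 → 31 → … (one orbit).
Cycle type of π: 119×2 + 1; total 3 cycles.
239 − 3 = 236 transpositions; sign(π) = (−1)^236 = +1.

+1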